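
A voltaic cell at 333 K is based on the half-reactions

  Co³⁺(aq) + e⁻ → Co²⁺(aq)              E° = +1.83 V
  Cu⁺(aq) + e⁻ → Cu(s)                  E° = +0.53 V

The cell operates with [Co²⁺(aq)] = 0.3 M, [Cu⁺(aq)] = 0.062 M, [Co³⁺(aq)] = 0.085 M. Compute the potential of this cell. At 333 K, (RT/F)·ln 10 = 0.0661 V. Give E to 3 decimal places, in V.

+1.344 V

Since E°(Co³⁺/Co²⁺) > E°(Cu⁺/Cu), Co³⁺/Co²⁺ serves as the cathode.
E°cell = +1.83 − (+0.53) = +1.30 V, with n = 1 electron transferred.
Balancing gives Co³⁺(aq) + Cu(s) → Co²⁺(aq) + Cu⁺(aq); hence Q = ([Co²⁺(aq)]·[Cu⁺(aq)]) / [Co³⁺(aq)] = 0.219 (log Q = −0.660).
By the Nernst equation, E = +1.30 − (0.0661/1)·(−0.660) = +1.344 V.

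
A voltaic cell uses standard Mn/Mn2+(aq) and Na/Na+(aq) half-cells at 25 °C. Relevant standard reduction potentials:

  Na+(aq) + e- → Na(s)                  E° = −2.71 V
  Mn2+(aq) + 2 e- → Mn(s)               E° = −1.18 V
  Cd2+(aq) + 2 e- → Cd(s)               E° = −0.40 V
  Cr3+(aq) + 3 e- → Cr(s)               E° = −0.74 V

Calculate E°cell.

The Mn²⁺/Mn couple has the higher E°, so Mn ion is reduced (cathode) and Na is oxidized (anode).
E°cell = E°(cathode) − E°(anode) = −1.18 − (−2.71) = +1.53 V.

+1.53 V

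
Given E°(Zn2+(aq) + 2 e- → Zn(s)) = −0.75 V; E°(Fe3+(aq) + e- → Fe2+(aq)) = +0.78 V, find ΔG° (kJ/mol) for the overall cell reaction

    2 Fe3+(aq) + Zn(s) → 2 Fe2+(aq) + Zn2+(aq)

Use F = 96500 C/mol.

−295 kJ/mol

In the reaction as written Fe3+(aq) is reduced, so the Fe³⁺/Fe²⁺ couple is the cathode and Zn²⁺/Zn is the anode.
E°cell = +0.78 − (−0.75) = +1.53 V; balancing electrons gives n = 2.
ΔG° = −nFE°cell = −(2)(96500)(+1.53) J/mol = −295 kJ/mol.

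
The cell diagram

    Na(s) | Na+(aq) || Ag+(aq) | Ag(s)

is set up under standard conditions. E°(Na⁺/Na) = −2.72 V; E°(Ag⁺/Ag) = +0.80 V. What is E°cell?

By convention the left-hand electrode in cell notation is the anode (oxidation) and the right-hand electrode is the cathode (reduction).
E°cell = E°(right) − E°(left) = +0.80 − (−2.72) = +3.52 V.

+3.52 V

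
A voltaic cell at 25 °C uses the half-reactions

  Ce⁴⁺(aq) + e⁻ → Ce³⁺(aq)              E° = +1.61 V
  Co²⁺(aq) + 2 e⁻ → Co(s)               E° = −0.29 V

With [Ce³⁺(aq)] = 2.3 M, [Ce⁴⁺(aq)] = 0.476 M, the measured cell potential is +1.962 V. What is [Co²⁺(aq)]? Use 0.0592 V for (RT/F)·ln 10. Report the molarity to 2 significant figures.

0.00034 M

Ce⁴⁺/Ce³⁺ is the cathode (higher E°); E°cell = +1.61 − (−0.29) = +1.90 V with n = 2.
Rearranging E = E° − (0.0592/n)·log Q gives log Q = 2(+1.90 − (+1.962))/0.0592 = −2.095.
For 2 Ce⁴⁺(aq) + Co(s) → 2 Ce³⁺(aq) + Co²⁺(aq), the reaction quotient is Q = ([Ce³⁺(aq)]^2·[Co²⁺(aq)]) / [Ce⁴⁺(aq)]^2.
Isolating [Co²⁺(aq)] in Q = 10^{−2.095} yields log [Co²⁺(aq)] = −3.463, i.e. 0.00034 M.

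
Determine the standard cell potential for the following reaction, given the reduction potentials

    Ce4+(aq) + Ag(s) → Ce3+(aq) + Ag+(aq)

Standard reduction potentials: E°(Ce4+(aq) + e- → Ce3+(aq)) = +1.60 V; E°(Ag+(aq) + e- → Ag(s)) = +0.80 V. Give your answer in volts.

+0.80 V

Ce4+(aq) gains electrons, so the Ce⁴⁺/Ce³⁺ couple is the cathode; the Ag⁺/Ag couple is the anode.
E°cell = E°(cathode) − E°(anode) = +1.60 − (+0.80) = +0.80 V.
The positive value indicates the reaction is spontaneous as written.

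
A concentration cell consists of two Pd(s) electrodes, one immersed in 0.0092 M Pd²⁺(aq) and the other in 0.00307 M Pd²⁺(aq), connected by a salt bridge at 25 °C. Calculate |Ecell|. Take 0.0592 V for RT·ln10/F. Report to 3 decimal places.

For a concentration cell E°cell = 0, since both electrodes use the same couple.
The compartment with the higher Pd²⁺(aq) concentration (0.0092 M) acts as the cathode; ions are reduced there and produced at the dilute (0.00307 M) anode.
With n = 2, Ecell = −(0.0592/2)·log([dilute]/[conc]) = −(0.0592/2)·log(0.00307/0.0092) = +0.014 V.

0.014 V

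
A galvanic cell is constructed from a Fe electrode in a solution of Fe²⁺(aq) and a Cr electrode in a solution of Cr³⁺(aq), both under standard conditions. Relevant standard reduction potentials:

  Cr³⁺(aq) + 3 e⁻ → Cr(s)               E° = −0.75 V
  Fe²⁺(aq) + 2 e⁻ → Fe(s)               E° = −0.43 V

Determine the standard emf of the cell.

The Fe²⁺/Fe couple has the higher E°, so Fe ion is reduced (cathode) and Cr is oxidized (anode).
E°cell = E°(cathode) − E°(anode) = −0.43 − (−0.75) = +0.32 V.

+0.32 V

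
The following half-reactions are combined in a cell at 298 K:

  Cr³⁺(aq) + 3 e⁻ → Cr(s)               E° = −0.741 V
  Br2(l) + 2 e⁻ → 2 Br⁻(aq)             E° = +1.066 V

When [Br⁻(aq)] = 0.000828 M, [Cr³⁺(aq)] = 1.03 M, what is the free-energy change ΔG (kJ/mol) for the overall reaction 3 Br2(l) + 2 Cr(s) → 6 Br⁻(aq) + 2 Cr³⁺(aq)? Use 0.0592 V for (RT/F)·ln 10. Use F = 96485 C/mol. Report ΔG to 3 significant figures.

The standard cell potential is +1.066 − (−0.741) = +1.807 V, with n = 6 electrons in the balanced equation.
The reaction quotient is [Br⁻(aq)]^6·[Cr³⁺(aq)]^2 = 3.42×10^−19; by Nernst, E = +1.807 − (0.0592/6)(−18.466) = +1.9892 V.
Then ΔG = −nFE = −6 × 96485 × +1.9892 J/mol = −1150 kJ/mol.

−1150 kJ/mol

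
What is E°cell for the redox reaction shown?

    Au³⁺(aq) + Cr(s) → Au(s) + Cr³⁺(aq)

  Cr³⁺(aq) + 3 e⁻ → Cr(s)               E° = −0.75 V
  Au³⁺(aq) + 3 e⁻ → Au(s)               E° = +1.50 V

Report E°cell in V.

+2.25 V

Au³⁺(aq) gains electrons, so the Au³⁺/Au couple is the cathode; the Cr³⁺/Cr couple is the anode.
E°cell = E°(cathode) − E°(anode) = +1.50 − (−0.75) = +2.25 V.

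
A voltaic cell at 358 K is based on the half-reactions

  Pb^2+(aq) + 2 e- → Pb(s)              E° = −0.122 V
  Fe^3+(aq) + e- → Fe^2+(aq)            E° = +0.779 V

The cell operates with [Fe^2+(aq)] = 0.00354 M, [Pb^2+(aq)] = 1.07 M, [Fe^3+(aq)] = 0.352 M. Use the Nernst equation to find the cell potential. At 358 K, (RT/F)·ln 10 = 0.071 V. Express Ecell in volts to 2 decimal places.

+1.04 V

The Fe³⁺/Fe²⁺ couple has the more positive E°, so it is the cathode; Pb²⁺/Pb is the anode.
E°cell = E°cat − E°an = +0.779 − (−0.122) = +0.901 V; n = 2.
Balancing gives 2 Fe^3+(aq) + Pb(s) → 2 Fe^2+(aq) + Pb^2+(aq); hence Q = ([Fe^2+(aq)]^2·[Pb^2+(aq)]) / [Fe^3+(aq)]^2 = 0.000108 (log Q = −3.966).
Applying E = E° − (RT ln10/nF)·log Q gives +0.901 − (0.071/2)(−3.966) = +1.04 V.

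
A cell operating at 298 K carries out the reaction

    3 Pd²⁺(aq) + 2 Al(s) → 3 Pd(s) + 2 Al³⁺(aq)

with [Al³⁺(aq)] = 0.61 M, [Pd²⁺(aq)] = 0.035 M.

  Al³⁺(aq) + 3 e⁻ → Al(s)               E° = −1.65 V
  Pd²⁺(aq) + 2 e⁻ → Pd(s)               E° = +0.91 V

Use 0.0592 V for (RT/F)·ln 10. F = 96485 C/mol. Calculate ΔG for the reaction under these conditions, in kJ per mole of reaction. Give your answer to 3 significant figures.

−1460 kJ/mol

The standard cell potential is +0.91 − (−1.65) = +2.56 V, with n = 6 electrons in the balanced equation.
The reaction quotient is [Al³⁺(aq)]^2 / [Pd²⁺(aq)]^3 = 8.68×10^3; by Nernst, E = +2.56 − (0.0592/6)(3.938) = +2.5211 V.
Then ΔG = −nFE = −6 × 96485 × +2.5211 J/mol = −1460 kJ/mol.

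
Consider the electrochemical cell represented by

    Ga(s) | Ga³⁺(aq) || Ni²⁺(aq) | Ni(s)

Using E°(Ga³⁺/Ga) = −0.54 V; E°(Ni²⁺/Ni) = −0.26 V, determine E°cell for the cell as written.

+0.28 V

By convention the left-hand electrode in cell notation is the anode (oxidation) and the right-hand electrode is the cathode (reduction).
E°cell = E°(right) − E°(left) = −0.26 − (−0.54) = +0.28 V.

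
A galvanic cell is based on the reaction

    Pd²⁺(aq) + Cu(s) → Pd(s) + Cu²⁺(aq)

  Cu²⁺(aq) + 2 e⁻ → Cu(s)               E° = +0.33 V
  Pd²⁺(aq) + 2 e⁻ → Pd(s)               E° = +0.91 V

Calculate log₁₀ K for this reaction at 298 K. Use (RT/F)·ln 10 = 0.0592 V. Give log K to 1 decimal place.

log K = 19.6

The Pd²⁺/Pd couple is reduced (cathode); E°cell = +0.91 − (+0.33) = +0.58 V with n = 2.
At equilibrium E = 0, so log K = nE°cell / 0.0592 = (2)(+0.58) / 0.0592 = 19.6.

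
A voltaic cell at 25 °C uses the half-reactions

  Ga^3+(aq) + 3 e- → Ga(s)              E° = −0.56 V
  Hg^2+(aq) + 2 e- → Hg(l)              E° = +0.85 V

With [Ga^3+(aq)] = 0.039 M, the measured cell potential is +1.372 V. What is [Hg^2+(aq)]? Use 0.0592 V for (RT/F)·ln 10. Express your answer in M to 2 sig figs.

Hg²⁺/Hg is the cathode (higher E°); E°cell = +0.85 − (−0.56) = +1.41 V with n = 6.
Since E = E° − (0.0592/n)·log Q, log Q = n(E° − E)/0.0592 = 3.851.
For 3 Hg^2+(aq) + 2 Ga(s) → 3 Hg(l) + 2 Ga^3+(aq), the reaction quotient is Q = [Ga^3+(aq)]^2 / [Hg^2+(aq)]^3.
Solving for the unknown gives log [Hg^2+(aq)] = −2.223, so [Hg^2+(aq)] ≈ 0.0060 M.

0.0060 M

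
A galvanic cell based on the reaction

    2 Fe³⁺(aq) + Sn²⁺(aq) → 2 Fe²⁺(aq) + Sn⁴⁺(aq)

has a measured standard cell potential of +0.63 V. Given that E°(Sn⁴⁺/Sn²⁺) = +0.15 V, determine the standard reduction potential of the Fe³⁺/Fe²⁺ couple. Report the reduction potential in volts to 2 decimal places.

+0.78 V

In the reaction as written the Fe³⁺/Fe²⁺ couple is reduced (cathode) and Sn⁴⁺/Sn²⁺ is oxidized (anode), so E°cell = E°(Fe³⁺/Fe²⁺) − E°(Sn⁴⁺/Sn²⁺).
E°(Fe³⁺/Fe²⁺) = E°cell + E°(anode) = +0.63 + (+0.15) = +0.78 V.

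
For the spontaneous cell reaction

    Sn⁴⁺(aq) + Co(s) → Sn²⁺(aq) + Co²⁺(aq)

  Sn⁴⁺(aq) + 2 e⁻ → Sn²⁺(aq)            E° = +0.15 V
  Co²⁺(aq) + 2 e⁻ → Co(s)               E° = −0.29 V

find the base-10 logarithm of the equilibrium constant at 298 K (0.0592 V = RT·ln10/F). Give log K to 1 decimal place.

The Sn⁴⁺/Sn²⁺ couple is reduced (cathode); E°cell = +0.15 − (−0.29) = +0.44 V with n = 2.
At equilibrium E = 0, so log K = nE°cell / 0.0592 = (2)(+0.44) / 0.0592 = 14.9.

log K = 14.9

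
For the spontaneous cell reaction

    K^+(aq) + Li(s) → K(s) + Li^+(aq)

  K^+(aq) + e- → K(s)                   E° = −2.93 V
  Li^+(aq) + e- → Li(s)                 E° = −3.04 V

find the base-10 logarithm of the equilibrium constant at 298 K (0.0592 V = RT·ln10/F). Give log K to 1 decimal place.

log K = 1.9

The K⁺/K couple is reduced (cathode); E°cell = −2.93 − (−3.04) = +0.11 V with n = 1.
At equilibrium E = 0, so log K = nE°cell / 0.0592 = (1)(+0.11) / 0.0592 = 1.9.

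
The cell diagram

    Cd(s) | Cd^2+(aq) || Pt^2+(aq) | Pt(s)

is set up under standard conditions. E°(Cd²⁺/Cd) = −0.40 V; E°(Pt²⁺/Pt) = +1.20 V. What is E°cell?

+1.60 V

By convention the left-hand electrode in cell notation is the anode (oxidation) and the right-hand electrode is the cathode (reduction).
E°cell = E°(right) − E°(left) = +1.20 − (−0.40) = +1.60 V.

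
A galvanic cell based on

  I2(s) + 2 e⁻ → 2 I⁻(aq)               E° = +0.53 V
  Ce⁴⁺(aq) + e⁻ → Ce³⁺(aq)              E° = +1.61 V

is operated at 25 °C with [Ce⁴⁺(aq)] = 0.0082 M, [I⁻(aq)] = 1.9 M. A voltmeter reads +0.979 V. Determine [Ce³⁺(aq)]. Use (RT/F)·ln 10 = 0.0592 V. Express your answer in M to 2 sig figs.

The Ce⁴⁺/Ce³⁺ couple has the larger reduction potential, so it is the cathode: E°cell = +1.61 − (+0.53) = +1.08 V and n = 2.
Rearranging E = E° − (0.0592/n)·log Q gives log Q = 2(+1.08 − (+0.979))/0.0592 = 3.412.
Balancing electrons gives 2 Ce⁴⁺(aq) + 2 I⁻(aq) → 2 Ce³⁺(aq) + I2(s); thus Q = [Ce³⁺(aq)]^2 / ([Ce⁴⁺(aq)]^2·[I⁻(aq)]^2).
Isolating [Ce³⁺(aq)] in Q = 10^{3.412} yields log [Ce³⁺(aq)] = −0.101, i.e. 0.79 M.

0.79 M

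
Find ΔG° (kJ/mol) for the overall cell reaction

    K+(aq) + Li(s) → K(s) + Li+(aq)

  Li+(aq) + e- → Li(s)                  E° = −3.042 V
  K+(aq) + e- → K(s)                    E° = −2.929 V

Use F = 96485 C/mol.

−10.9 kJ/mol

In the reaction as written K+(aq) is reduced, so the K⁺/K couple is the cathode and Li⁺/Li is the anode.
E°cell = −2.929 − (−3.042) = +0.113 V; balancing electrons gives n = 1.
ΔG° = −nFE°cell = −(1)(96485)(+0.113) J/mol = −10.9 kJ/mol.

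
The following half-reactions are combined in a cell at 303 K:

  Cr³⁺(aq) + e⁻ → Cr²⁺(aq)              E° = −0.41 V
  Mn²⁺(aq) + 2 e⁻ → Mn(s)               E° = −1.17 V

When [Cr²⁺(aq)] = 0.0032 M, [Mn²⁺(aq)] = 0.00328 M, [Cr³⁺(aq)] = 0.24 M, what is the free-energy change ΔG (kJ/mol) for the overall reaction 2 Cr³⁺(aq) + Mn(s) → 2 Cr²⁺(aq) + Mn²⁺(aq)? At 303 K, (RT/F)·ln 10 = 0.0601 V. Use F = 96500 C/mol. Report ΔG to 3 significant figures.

With Cr³⁺/Cr²⁺ reduced at the cathode, E°cell = −0.41 − (−1.17) = +0.76 V and n = 2.
The reaction quotient is ([Cr²⁺(aq)]^2·[Mn²⁺(aq)]) / [Cr³⁺(aq)]^2 = 5.83×10^−7; by Nernst, E = +0.76 − (0.0601/2)(−6.234) = +0.9473 V.
Then ΔG = −nFE = −2 × 96500 × +0.9473 J/mol = −183 kJ/mol.

−183 kJ/mol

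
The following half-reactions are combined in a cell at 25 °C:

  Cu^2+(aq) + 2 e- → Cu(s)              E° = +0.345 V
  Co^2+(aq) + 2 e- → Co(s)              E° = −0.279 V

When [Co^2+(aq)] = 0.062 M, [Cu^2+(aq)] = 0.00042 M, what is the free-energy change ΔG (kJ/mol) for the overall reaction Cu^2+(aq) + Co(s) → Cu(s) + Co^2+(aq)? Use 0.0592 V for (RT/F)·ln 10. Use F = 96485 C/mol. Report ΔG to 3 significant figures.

−108 kJ/mol

E°cell = +0.345 − (−0.279) = +0.624 V; the balanced reaction transfers n = 2 electrons.
Q = [Co^2+(aq)] / [Cu^2+(aq)] = 148, so log Q = 2.169 and E = +0.624 − (0.0592/2)(2.169) = +0.5598 V.
ΔG = −nFE = −(2)(96485)(+0.5598) J/mol = −108 kJ/mol.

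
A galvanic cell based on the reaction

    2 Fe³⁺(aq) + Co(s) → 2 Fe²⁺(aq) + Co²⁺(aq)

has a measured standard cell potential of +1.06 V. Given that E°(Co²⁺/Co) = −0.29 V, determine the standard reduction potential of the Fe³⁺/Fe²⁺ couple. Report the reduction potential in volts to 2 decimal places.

In the reaction as written the Fe³⁺/Fe²⁺ couple is reduced (cathode) and Co²⁺/Co is oxidized (anode), so E°cell = E°(Fe³⁺/Fe²⁺) − E°(Co²⁺/Co).
E°(Fe³⁺/Fe²⁺) = E°cell + E°(anode) = +1.06 + (−0.29) = +0.77 V.

+0.77 V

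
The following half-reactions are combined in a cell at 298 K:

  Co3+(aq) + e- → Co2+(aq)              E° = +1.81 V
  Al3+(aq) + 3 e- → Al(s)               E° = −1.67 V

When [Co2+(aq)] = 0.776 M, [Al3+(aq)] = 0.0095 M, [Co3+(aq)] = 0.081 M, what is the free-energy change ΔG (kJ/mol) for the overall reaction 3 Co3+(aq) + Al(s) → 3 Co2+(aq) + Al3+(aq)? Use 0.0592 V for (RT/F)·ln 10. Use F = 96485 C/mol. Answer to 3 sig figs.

The standard cell potential is +1.81 − (−1.67) = +3.48 V, with n = 3 electrons in the balanced equation.
Q = ([Co2+(aq)]^3·[Al3+(aq)]) / [Co3+(aq)]^3 = 8.35, so log Q = 0.922 and E = +3.48 − (0.0592/3)(0.922) = +3.4618 V.
ΔG = −nFE = −(3)(96485)(+3.4618) J/mol = −1000 kJ/mol.

−1000 kJ/mol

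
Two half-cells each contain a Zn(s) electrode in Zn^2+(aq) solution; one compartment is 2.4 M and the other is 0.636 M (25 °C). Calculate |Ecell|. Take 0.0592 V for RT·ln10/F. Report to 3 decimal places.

For a concentration cell E°cell = 0, since both electrodes use the same couple.
The compartment with the higher Zn^2+(aq) concentration (2.4 M) acts as the cathode; ions are reduced there and produced at the dilute (0.636 M) anode.
With n = 2, Ecell = −(0.0592/2)·log([dilute]/[conc]) = −(0.0592/2)·log(0.636/2.4) = +0.017 V.

0.017 V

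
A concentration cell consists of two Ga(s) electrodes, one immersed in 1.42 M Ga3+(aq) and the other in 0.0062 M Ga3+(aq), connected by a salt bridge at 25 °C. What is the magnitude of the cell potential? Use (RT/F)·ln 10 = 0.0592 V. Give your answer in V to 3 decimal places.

For a concentration cell E°cell = 0, since both electrodes use the same couple.
The compartment with the higher Ga3+(aq) concentration (1.42 M) acts as the cathode; ions are reduced there and produced at the dilute (0.0062 M) anode.
With n = 3, Ecell = −(0.0592/3)·log([dilute]/[conc]) = −(0.0592/3)·log(0.0062/1.42) = +0.047 V.

0.047 V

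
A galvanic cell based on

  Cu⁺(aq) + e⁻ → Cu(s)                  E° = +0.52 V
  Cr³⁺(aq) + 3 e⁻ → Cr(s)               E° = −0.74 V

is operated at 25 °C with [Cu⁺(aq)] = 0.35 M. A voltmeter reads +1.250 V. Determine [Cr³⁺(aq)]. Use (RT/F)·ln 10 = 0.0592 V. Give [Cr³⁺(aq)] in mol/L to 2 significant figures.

0.14 M

With Cu⁺/Cu at the cathode and Cr³⁺/Cr at the anode, E°cell = +0.52 − (−0.74) = +1.26 V (n = 3).
From the Nernst equation, log Q = n(E° − E)/0.0592 = 3·(+1.26 − (+1.250))/0.0592 = 0.507.
The balanced reaction is 3 Cu⁺(aq) + Cr(s) → 3 Cu(s) + Cr³⁺(aq), so Q = [Cr³⁺(aq)] / [Cu⁺(aq)]^3.
Solving for the unknown gives log [Cr³⁺(aq)] = −0.861, so [Cr³⁺(aq)] ≈ 0.14 M.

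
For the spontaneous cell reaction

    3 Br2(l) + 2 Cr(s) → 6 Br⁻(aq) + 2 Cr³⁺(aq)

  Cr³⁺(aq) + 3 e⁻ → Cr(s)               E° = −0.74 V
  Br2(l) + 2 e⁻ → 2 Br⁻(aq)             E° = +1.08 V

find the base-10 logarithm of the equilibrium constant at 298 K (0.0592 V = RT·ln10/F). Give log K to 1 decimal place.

log K = 184.5

The Br₂/Br⁻ couple is reduced (cathode); E°cell = +1.08 − (−0.74) = +1.82 V with n = 6.
At equilibrium E = 0, so log K = nE°cell / 0.0592 = (6)(+1.82) / 0.0592 = 184.5.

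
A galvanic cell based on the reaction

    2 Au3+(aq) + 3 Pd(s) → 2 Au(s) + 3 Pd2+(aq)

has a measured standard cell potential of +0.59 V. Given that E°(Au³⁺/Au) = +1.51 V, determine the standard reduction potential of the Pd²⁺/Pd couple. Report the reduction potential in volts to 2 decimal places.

+0.92 V

In the reaction as written the Au³⁺/Au couple is reduced (cathode) and Pd²⁺/Pd is oxidized (anode), so E°cell = E°(Au³⁺/Au) − E°(Pd²⁺/Pd).
E°(Pd²⁺/Pd) = E°(cathode) − E°cell = +1.51 − (+0.59) = +0.92 V.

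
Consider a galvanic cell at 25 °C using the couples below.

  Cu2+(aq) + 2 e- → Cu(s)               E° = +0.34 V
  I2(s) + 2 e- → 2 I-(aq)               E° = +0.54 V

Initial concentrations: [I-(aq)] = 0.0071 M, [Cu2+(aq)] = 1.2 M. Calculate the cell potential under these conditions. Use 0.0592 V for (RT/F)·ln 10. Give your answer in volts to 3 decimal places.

The I₂/I⁻ couple has the more positive E°, so it is the cathode; Cu²⁺/Cu is the anode.
The standard potential is +0.54 − (+0.34) = +0.20 V and the balanced reaction transfers n = 2 electrons.
The balanced reaction is I2(s) + Cu(s) → 2 I-(aq) + Cu2+(aq), so Q = [I-(aq)]^2·[Cu2+(aq)] = 6.05×10^−5 and log Q = −4.218.
By the Nernst equation, E = +0.20 − (0.0592/2)·(−4.218) = +0.325 V.

+0.325 V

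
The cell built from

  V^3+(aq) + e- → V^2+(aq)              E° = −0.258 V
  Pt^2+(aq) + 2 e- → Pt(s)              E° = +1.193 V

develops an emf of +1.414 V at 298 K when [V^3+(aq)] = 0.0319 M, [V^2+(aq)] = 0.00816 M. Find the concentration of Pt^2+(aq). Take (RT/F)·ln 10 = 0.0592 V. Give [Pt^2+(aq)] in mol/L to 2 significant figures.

The Pt²⁺/Pt couple has the larger reduction potential, so it is the cathode: E°cell = +1.193 − (−0.258) = +1.451 V and n = 2.
Since E = E° − (0.0592/n)·log Q, log Q = n(E° − E)/0.0592 = 1.250.
The balanced reaction is Pt^2+(aq) + 2 V^2+(aq) → Pt(s) + 2 V^3+(aq), so Q = [V^3+(aq)]^2 / ([Pt^2+(aq)]·[V^2+(aq)]^2).
Isolating [Pt^2+(aq)] in Q = 10^{1.250} yields log [Pt^2+(aq)] = −0.066, i.e. 0.86 M.

0.86 M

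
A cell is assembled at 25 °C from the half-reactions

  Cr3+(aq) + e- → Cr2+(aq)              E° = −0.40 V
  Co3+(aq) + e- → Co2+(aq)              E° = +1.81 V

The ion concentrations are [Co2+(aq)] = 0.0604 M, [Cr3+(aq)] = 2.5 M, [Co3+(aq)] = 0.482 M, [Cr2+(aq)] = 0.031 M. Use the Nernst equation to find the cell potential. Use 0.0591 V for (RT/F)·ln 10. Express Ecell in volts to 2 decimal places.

+2.15 V

Co³⁺/Co²⁺ is reduced (cathode, E° = +1.81 V) and Cr³⁺/Cr²⁺ is oxidized (anode).
E°cell = +1.81 − (−0.40) = +2.21 V, with n = 1 electron transferred.
Balancing gives Co3+(aq) + Cr2+(aq) → Co2+(aq) + Cr3+(aq); hence Q = ([Co2+(aq)]·[Cr3+(aq)]) / ([Co3+(aq)]·[Cr2+(aq)]) = 10.1 (log Q = 1.005).
Applying E = E° − (RT ln10/nF)·log Q gives +2.21 − (0.0591/1)(1.005) = +2.15 V.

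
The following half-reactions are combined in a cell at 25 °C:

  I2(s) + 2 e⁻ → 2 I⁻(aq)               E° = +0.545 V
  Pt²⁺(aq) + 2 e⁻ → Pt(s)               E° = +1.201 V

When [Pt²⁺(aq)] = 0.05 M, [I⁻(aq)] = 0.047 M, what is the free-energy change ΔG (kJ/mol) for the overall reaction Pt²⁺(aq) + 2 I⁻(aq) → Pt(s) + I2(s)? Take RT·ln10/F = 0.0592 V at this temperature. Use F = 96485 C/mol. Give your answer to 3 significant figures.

−104 kJ/mol

With Pt²⁺/Pt reduced at the cathode, E°cell = +1.201 − (+0.545) = +0.656 V and n = 2.
Q = 1 / ([Pt²⁺(aq)]·[I⁻(aq)]^2) = 9.05×10^3, so log Q = 3.957 and E = +0.656 − (0.0592/2)(3.957) = +0.5389 V.
Finally ΔG = −nFE = −(2)(96485 C/mol)(+0.5389 V) = −104 kJ/mol.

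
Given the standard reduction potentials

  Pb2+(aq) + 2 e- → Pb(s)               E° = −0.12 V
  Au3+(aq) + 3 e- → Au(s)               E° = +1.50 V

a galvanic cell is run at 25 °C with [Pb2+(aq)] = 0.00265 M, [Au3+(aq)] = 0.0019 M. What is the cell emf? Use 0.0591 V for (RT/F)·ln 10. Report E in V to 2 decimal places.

+1.64 V

Since E°(Au³⁺/Au) > E°(Pb²⁺/Pb), Au³⁺/Au serves as the cathode.
The standard potential is +1.50 − (−0.12) = +1.62 V and the balanced reaction transfers n = 6 electrons.
Balancing gives 2 Au3+(aq) + 3 Pb(s) → 2 Au(s) + 3 Pb2+(aq); hence Q = [Pb2+(aq)]^3 / [Au3+(aq)]^2 = 0.00516 (log Q = −2.288).
Applying E = E° − (RT ln10/nF)·log Q gives +1.62 − (0.0591/6)(−2.288) = +1.64 V.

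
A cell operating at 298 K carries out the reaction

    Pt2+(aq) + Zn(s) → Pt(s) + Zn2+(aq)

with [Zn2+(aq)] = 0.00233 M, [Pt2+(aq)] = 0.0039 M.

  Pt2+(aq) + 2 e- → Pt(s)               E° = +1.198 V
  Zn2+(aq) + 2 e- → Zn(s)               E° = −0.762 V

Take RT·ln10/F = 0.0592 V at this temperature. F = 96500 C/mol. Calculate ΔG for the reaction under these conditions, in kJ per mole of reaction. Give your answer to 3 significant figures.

With Pt²⁺/Pt reduced at the cathode, E°cell = +1.198 − (−0.762) = +1.960 V and n = 2.
Here Q = [Zn2+(aq)] / [Pt2+(aq)] = 0.597 (log Q = −0.224), giving E = +1.960 − (0.0592/2)·(−0.224) = +1.9666 V.
ΔG = −nFE = −(2)(96500)(+1.9666) J/mol = −380 kJ/mol.

−380 kJ/mol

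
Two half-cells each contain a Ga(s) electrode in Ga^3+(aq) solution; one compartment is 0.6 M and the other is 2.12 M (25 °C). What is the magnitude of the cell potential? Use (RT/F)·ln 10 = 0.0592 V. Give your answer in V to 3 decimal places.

0.011 V

For a concentration cell E°cell = 0, since both electrodes use the same couple.
The compartment with the higher Ga^3+(aq) concentration (2.12 M) acts as the cathode; ions are reduced there and produced at the dilute (0.6 M) anode.
With n = 3, Ecell = −(0.0592/3)·log([dilute]/[conc]) = −(0.0592/3)·log(0.6/2.12) = +0.011 V.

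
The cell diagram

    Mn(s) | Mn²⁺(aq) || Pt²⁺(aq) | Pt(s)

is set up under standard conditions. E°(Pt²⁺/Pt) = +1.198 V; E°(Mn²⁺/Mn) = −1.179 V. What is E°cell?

+2.377 V

By convention the left-hand electrode in cell notation is the anode (oxidation) and the right-hand electrode is the cathode (reduction).
E°cell = E°(right) − E°(left) = +1.198 − (−1.179) = +2.377 V.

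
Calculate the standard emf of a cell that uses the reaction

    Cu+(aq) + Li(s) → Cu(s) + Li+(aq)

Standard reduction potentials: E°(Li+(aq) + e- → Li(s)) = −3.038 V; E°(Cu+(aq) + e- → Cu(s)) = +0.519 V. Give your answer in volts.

+3.557 V

In the reaction as written, Cu+(aq) is reduced (cathode) and Li+(aq) is produced by oxidation at the anode.
E°cell = E°(cathode) − E°(anode) = +0.519 − (−3.038) = +3.557 V.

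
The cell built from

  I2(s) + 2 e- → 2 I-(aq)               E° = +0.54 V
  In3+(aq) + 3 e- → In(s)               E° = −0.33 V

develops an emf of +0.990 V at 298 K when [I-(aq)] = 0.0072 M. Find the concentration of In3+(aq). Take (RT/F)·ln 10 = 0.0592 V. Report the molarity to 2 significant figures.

With I₂/I⁻ at the cathode and In³⁺/In at the anode, E°cell = +0.54 − (−0.33) = +0.87 V (n = 6).
Rearranging E = E° − (0.0592/n)·log Q gives log Q = 6(+0.87 − (+0.990))/0.0592 = −12.162.
Balancing electrons gives 3 I2(s) + 2 In(s) → 6 I-(aq) + 2 In3+(aq); thus Q = [I-(aq)]^6·[In3+(aq)]^2.
Isolating [In3+(aq)] in Q = 10^{−12.162} yields log [In3+(aq)] = 0.347, i.e. 2.2 M.

2.2 M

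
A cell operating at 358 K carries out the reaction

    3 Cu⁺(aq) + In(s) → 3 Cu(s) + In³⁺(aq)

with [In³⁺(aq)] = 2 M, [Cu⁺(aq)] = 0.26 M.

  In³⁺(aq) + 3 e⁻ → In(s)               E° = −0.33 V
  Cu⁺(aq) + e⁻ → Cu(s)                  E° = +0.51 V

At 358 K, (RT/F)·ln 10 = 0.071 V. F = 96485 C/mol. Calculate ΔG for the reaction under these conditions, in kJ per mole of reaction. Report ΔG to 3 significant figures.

−229 kJ/mol

With Cu⁺/Cu reduced at the cathode, E°cell = +0.51 − (−0.33) = +0.84 V and n = 3.
Q = [In³⁺(aq)] / [Cu⁺(aq)]^3 = 114, so log Q = 2.056 and E = +0.84 − (0.071/3)(2.056) = +0.7913 V.
Then ΔG = −nFE = −3 × 96485 × +0.7913 J/mol = −229 kJ/mol.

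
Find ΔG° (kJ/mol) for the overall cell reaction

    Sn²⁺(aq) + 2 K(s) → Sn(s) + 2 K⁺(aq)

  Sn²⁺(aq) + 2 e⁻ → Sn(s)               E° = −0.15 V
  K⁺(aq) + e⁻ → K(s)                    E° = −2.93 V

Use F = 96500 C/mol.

In the reaction as written Sn²⁺(aq) is reduced, so the Sn²⁺/Sn couple is the cathode and K⁺/K is the anode.
E°cell = −0.15 − (−2.93) = +2.78 V; balancing electrons gives n = 2.
ΔG° = −nFE°cell = −(2)(96500)(+2.78) J/mol = −537 kJ/mol.

−537 kJ/mol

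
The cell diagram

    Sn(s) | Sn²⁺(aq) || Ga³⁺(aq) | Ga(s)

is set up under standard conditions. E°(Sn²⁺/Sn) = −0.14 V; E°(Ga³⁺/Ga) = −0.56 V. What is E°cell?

−0.42 V

By convention the left-hand electrode in cell notation is the anode (oxidation) and the right-hand electrode is the cathode (reduction).
E°cell = E°(right) − E°(left) = −0.56 − (−0.14) = −0.42 V.
The negative sign shows that, as written, the cell would require an external voltage to drive the reaction.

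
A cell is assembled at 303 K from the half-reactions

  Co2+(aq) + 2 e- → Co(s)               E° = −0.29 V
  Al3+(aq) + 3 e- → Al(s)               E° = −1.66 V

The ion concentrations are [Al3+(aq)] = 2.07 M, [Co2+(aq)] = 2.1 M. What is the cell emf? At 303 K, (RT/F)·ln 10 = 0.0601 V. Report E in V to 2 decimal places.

The Co²⁺/Co couple has the more positive E°, so it is the cathode; Al³⁺/Al is the anode.
E°cell = E°cat − E°an = −0.29 − (−1.66) = +1.37 V; n = 6.
For the overall reaction 3 Co2+(aq) + 2 Al(s) → 3 Co(s) + 2 Al3+(aq), Q = [Al3+(aq)]^2 / [Co2+(aq)]^3 = 0.463, giving log Q = −0.335.
E = E° − (0.0601/n)·log Q = +1.37 − (0.0601/6)(−0.335) = +1.37 V.

+1.37 V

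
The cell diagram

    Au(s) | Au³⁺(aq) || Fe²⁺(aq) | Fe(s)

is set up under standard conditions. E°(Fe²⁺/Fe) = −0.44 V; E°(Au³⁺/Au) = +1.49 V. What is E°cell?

By convention the left-hand electrode in cell notation is the anode (oxidation) and the right-hand electrode is the cathode (reduction).
E°cell = E°(right) − E°(left) = −0.44 − (+1.49) = −1.93 V.
The negative sign shows that, as written, the cell would require an external voltage to drive the reaction.

−1.93 V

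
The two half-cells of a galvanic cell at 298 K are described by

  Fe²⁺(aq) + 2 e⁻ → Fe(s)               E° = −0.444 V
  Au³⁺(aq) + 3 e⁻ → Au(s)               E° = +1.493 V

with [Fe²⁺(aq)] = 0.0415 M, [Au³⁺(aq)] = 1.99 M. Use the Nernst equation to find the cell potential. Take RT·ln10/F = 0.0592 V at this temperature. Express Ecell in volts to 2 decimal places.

The Au³⁺/Au couple has the more positive E°, so it is the cathode; Fe²⁺/Fe is the anode.
The standard potential is +1.493 − (−0.444) = +1.937 V and the balanced reaction transfers n = 6 electrons.
For the overall reaction 2 Au³⁺(aq) + 3 Fe(s) → 2 Au(s) + 3 Fe²⁺(aq), Q = [Fe²⁺(aq)]^3 / [Au³⁺(aq)]^2 = 1.8×10^−5, giving log Q = −4.744.
By the Nernst equation, E = +1.937 − (0.0592/6)·(−4.744) = +1.98 V.

+1.98 V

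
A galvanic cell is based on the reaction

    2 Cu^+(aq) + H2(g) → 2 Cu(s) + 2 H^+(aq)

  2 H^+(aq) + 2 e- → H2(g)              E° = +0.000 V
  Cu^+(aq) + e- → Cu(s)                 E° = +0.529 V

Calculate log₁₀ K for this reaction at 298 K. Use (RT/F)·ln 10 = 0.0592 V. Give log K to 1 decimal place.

log K = 17.9

The Cu⁺/Cu couple is reduced (cathode); E°cell = +0.529 − (+0.000) = +0.529 V with n = 2.
At equilibrium E = 0, so log K = nE°cell / 0.0592 = (2)(+0.529) / 0.0592 = 17.9.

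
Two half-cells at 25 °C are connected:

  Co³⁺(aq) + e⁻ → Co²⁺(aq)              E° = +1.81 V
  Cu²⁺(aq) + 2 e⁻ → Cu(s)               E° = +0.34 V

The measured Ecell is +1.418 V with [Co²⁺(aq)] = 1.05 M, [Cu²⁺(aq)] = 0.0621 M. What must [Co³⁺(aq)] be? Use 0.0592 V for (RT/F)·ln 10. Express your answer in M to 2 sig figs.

0.035 M

The Co³⁺/Co²⁺ couple has the larger reduction potential, so it is the cathode: E°cell = +1.81 − (+0.34) = +1.47 V and n = 2.
Since E = E° − (0.0592/n)·log Q, log Q = n(E° − E)/0.0592 = 1.757.
For 2 Co³⁺(aq) + Cu(s) → 2 Co²⁺(aq) + Cu²⁺(aq), the reaction quotient is Q = ([Co²⁺(aq)]^2·[Cu²⁺(aq)]) / [Co³⁺(aq)]^2.
Solving for the unknown gives log [Co³⁺(aq)] = −1.461, so [Co³⁺(aq)] ≈ 0.035 M.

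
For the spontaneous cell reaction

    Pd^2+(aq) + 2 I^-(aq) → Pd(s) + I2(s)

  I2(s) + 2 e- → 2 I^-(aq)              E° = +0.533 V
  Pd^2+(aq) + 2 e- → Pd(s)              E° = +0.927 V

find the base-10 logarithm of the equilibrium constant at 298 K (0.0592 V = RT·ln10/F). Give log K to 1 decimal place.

log K = 13.3

The Pd²⁺/Pd couple is reduced (cathode); E°cell = +0.927 − (+0.533) = +0.394 V with n = 2.
At equilibrium E = 0, so log K = nE°cell / 0.0592 = (2)(+0.394) / 0.0592 = 13.3.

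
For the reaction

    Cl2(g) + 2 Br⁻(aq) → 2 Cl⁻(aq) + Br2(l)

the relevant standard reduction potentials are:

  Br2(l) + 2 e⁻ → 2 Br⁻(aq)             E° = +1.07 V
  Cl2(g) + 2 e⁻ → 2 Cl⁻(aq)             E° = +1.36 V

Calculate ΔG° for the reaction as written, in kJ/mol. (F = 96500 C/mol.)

−56.0 kJ/mol

In the reaction as written Cl2(g) is reduced, so the Cl₂/Cl⁻ couple is the cathode and Br₂/Br⁻ is the anode.
E°cell = +1.36 − (+1.07) = +0.29 V; balancing electrons gives n = 2.
ΔG° = −nFE°cell = −(2)(96500)(+0.29) J/mol = −56.0 kJ/mol.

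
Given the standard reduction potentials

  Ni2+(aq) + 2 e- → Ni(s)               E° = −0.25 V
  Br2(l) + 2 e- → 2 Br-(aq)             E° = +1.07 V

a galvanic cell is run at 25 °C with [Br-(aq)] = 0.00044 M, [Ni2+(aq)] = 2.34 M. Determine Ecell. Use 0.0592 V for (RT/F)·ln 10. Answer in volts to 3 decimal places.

Since E°(Br₂/Br⁻) > E°(Ni²⁺/Ni), Br₂/Br⁻ serves as the cathode.
E°cell = E°cat − E°an = +1.07 − (−0.25) = +1.32 V; n = 2.
The balanced reaction is Br2(l) + Ni(s) → 2 Br-(aq) + Ni2+(aq), so Q = [Br-(aq)]^2·[Ni2+(aq)] = 4.53×10^−7 and log Q = −6.344.
Applying E = E° − (RT ln10/nF)·log Q gives +1.32 − (0.0592/2)(−6.344) = +1.508 V.

+1.508 V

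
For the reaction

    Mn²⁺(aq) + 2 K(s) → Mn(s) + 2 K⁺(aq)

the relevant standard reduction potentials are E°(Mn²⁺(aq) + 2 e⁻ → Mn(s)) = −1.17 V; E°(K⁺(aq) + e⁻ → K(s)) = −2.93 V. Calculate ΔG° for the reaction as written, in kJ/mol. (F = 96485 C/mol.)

−340 kJ/mol

In the reaction as written Mn²⁺(aq) is reduced, so the Mn²⁺/Mn couple is the cathode and K⁺/K is the anode.
E°cell = −1.17 − (−2.93) = +1.76 V; balancing electrons gives n = 2.
ΔG° = −nFE°cell = −(2)(96485)(+1.76) J/mol = −340 kJ/mol.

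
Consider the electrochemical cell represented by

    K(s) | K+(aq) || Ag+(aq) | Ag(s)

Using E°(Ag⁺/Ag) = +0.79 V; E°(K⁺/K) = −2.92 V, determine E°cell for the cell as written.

By convention the left-hand electrode in cell notation is the anode (oxidation) and the right-hand electrode is the cathode (reduction).
E°cell = E°(right) − E°(left) = +0.79 − (−2.92) = +3.71 V.

+3.71 V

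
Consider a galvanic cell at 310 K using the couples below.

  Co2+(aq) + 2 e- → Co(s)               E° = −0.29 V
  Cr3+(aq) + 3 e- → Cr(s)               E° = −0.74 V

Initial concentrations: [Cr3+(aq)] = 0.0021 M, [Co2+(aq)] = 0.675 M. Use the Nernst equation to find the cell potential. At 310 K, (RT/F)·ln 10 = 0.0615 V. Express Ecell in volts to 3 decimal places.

+0.500 V

Co²⁺/Co is reduced (cathode, E° = −0.29 V) and Cr³⁺/Cr is oxidized (anode).
E°cell = E°cat − E°an = −0.29 − (−0.74) = +0.45 V; n = 6.
For the overall reaction 3 Co2+(aq) + 2 Cr(s) → 3 Co(s) + 2 Cr3+(aq), Q = [Cr3+(aq)]^2 / [Co2+(aq)]^3 = 1.43×10^−5, giving log Q = −4.843.
E = E° − (0.0615/n)·log Q = +0.45 − (0.0615/6)(−4.843) = +0.500 V.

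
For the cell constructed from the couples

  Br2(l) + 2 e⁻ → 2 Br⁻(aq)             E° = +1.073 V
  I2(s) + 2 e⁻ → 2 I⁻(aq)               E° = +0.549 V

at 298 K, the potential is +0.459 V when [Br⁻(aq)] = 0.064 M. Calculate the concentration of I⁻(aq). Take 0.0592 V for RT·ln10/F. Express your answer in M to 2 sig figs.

0.0051 M

With Br₂/Br⁻ at the cathode and I₂/I⁻ at the anode, E°cell = +1.073 − (+0.549) = +0.524 V (n = 2).
Rearranging E = E° − (0.0592/n)·log Q gives log Q = 2(+0.524 − (+0.459))/0.0592 = 2.196.
Balancing electrons gives Br2(l) + 2 I⁻(aq) → 2 Br⁻(aq) + I2(s); thus Q = [Br⁻(aq)]^2 / [I⁻(aq)]^2.
Substituting the known concentrations and solving, log [I⁻(aq)] = −2.292 and [I⁻(aq)] = 0.0051 M.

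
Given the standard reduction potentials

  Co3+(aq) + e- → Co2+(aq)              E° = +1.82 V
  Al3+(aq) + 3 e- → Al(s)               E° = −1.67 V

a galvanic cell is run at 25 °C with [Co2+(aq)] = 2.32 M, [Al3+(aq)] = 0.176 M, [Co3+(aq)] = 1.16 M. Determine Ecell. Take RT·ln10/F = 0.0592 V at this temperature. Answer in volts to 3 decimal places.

Since E°(Co³⁺/Co²⁺) > E°(Al³⁺/Al), Co³⁺/Co²⁺ serves as the cathode.
E°cell = E°cat − E°an = +1.82 − (−1.67) = +3.49 V; n = 3.
Balancing gives 3 Co3+(aq) + Al(s) → 3 Co2+(aq) + Al3+(aq); hence Q = ([Co2+(aq)]^3·[Al3+(aq)]) / [Co3+(aq)]^3 = 1.41 (log Q = 0.149).
By the Nernst equation, E = +3.49 − (0.0592/3)·(0.149) = +3.487 V.

+3.487 V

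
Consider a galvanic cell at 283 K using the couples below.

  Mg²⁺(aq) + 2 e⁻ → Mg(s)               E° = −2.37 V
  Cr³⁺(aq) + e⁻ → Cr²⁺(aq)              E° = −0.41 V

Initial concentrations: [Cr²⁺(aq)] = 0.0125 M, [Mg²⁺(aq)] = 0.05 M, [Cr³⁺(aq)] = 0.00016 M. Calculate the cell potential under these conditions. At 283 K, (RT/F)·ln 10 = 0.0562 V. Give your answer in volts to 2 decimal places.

Cr³⁺/Cr²⁺ is reduced (cathode, E° = −0.41 V) and Mg²⁺/Mg is oxidized (anode).
The standard potential is −0.41 − (−2.37) = +1.96 V and the balanced reaction transfers n = 2 electrons.
For the overall reaction 2 Cr³⁺(aq) + Mg(s) → 2 Cr²⁺(aq) + Mg²⁺(aq), Q = ([Cr²⁺(aq)]^2·[Mg²⁺(aq)]) / [Cr³⁺(aq)]^2 = 305, giving log Q = 2.485.
By the Nernst equation, E = +1.96 − (0.0562/2)·(2.485) = +1.89 V.

+1.89 V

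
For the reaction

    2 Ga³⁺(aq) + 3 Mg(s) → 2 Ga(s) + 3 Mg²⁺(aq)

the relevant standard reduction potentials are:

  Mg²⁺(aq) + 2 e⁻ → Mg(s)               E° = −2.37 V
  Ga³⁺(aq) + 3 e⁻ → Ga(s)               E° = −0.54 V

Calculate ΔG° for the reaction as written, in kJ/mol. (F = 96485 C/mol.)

−1059 kJ/mol

In the reaction as written Ga³⁺(aq) is reduced, so the Ga³⁺/Ga couple is the cathode and Mg²⁺/Mg is the anode.
E°cell = −0.54 − (−2.37) = +1.83 V; balancing electrons gives n = 6.
ΔG° = −nFE°cell = −(6)(96485)(+1.83) J/mol = −1059 kJ/mol.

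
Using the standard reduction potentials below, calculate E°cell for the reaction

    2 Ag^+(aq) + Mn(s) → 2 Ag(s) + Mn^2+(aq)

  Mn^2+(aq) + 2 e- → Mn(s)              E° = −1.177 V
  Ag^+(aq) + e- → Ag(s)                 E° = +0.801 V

+1.978 V

In the reaction as written, Ag^+(aq) is reduced (cathode) and Mn^2+(aq) is produced by oxidation at the anode.
E°cell = E°(cathode) − E°(anode) = +0.801 − (−1.177) = +1.978 V.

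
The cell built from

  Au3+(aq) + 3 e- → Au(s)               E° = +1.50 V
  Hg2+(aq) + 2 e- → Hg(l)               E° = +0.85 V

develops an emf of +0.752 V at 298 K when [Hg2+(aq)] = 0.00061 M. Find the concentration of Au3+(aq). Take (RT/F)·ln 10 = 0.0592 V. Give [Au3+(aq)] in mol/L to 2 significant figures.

Au³⁺/Au is the cathode (higher E°); E°cell = +1.50 − (+0.85) = +0.65 V with n = 6.
Since E = E° − (0.0592/n)·log Q, log Q = n(E° − E)/0.0592 = −10.338.
The balanced reaction is 2 Au3+(aq) + 3 Hg(l) → 2 Au(s) + 3 Hg2+(aq), so Q = [Hg2+(aq)]^3 / [Au3+(aq)]^2.
Substituting the known concentrations and solving, log [Au3+(aq)] = 0.347 and [Au3+(aq)] = 2.2 M.

2.2 M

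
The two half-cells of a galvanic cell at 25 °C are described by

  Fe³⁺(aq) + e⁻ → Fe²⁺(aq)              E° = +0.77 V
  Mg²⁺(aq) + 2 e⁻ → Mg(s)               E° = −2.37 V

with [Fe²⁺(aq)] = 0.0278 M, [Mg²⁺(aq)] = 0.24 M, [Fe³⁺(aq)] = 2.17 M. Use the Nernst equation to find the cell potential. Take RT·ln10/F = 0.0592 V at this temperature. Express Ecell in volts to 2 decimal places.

+3.27 V

The Fe³⁺/Fe²⁺ couple has the more positive E°, so it is the cathode; Mg²⁺/Mg is the anode.
The standard potential is +0.77 − (−2.37) = +3.14 V and the balanced reaction transfers n = 2 electrons.
The balanced reaction is 2 Fe³⁺(aq) + Mg(s) → 2 Fe²⁺(aq) + Mg²⁺(aq), so Q = ([Fe²⁺(aq)]^2·[Mg²⁺(aq)]) / [Fe³⁺(aq)]^2 = 3.94×10^−5 and log Q = −4.405.
Applying E = E° − (RT ln10/nF)·log Q gives +3.14 − (0.0592/2)(−4.405) = +3.27 V.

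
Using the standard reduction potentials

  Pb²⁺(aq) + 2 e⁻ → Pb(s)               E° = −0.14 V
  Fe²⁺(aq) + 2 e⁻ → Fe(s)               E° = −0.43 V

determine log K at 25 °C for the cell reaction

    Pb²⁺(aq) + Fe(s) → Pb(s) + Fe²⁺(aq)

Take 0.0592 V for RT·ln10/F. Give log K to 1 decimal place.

The Pb²⁺/Pb couple is reduced (cathode); E°cell = −0.14 − (−0.43) = +0.29 V with n = 2.
At equilibrium E = 0, so log K = nE°cell / 0.0592 = (2)(+0.29) / 0.0592 = 9.8.

log K = 9.8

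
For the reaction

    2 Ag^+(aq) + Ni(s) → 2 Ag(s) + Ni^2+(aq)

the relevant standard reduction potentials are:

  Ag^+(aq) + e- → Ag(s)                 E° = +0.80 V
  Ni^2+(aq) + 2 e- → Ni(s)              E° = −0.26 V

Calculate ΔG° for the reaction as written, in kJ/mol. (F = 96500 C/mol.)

In the reaction as written Ag^+(aq) is reduced, so the Ag⁺/Ag couple is the cathode and Ni²⁺/Ni is the anode.
E°cell = +0.80 − (−0.26) = +1.06 V; balancing electrons gives n = 2.
ΔG° = −nFE°cell = −(2)(96500)(+1.06) J/mol = −205 kJ/mol.

−205 kJ/mol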